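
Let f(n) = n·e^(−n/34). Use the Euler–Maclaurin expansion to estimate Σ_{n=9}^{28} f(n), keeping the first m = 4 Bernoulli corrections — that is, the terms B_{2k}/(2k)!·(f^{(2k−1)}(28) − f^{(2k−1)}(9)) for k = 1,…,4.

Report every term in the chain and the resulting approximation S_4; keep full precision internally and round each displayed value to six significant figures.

S_4 ≈ 206.383

Integral: ∫_9^28 x·e^(−x/34) dx = 196.826.
Boundary: ½(f(9) + f(28)) = ½(6.90688 + 12.2886) = 9.59776.
So far: 206.424.
Correction k=1: B_{2}/2! · (f^{(1)}(28) − f^{(1)}(9)) = 1/12 · (0.0774494 − 0.564288) = -0.0405699.
Partial sum through k=1: 206.383.
Correction k=2: B_{4}/4! · (f^{(3)}(28) − f^{(3)}(9)) = −1/720 · (0.000826306 − 0.00181587) = 1.37440e-06.
Partial sum through k=2: 206.383.
Correction k=3: B_{6}/6! · (f^{(5)}(28) − f^{(5)}(9)) = 1/30240 · (1.37164e-06 − 2.71939e-06) = -4.45684e-11.
Partial sum through k=3: 206.383.
Correction k=4: B_{8}/8! · (f^{(7)}(28) − f^{(7)}(9)) = −1/1209600 · (1.75474e-09 − 3.34598e-09) = 1.31551e-15.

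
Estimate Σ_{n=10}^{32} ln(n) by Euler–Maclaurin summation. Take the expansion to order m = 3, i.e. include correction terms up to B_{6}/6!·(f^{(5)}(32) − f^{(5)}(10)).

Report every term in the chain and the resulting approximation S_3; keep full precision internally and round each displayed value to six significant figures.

S_3 ≈ 68.7561

∫_10^32 ln(x) dx evaluates to 65.8777.
Endpoint term: (f(10) + f(32))/2 = (2.30259 + 3.46574)/2 = 2.88416.
Running total after boundary: 68.7619.
Correction k=1: B_{2}/2! · (f^{(1)}(32) − f^{(1)}(10)) = 1/12 · (0.0312500 − 0.100000) = -0.00572917.
After k=1: 68.7561.
Correction k=2: B_{4}/4! · (f^{(3)}(32) − f^{(3)}(10)) = −1/720 · (6.10352e-05 − 0.00200000) = 2.69301e-06.
After k=2: 68.7561.
Correction k=3: B_{6}/6! · (f^{(5)}(32) − f^{(5)}(10)) = 1/30240 · (7.15256e-07 − 0.000240000) = -7.91286e-09.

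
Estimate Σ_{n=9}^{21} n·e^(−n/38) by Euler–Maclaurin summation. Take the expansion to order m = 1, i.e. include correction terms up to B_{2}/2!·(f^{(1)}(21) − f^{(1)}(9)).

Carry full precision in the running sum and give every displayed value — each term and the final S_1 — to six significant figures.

S_1 ≈ 128.803

Integral: ∫_9^21 x·e^(−x/38) dx = 119.239.
Endpoint term: (f(9) + f(21))/2 = (7.10204 + 12.0841)/2 = 9.59307.
Integral + boundary = 128.832.
Order-1 term: 1/12 · (0.257431 − 0.602220) = -0.0287324.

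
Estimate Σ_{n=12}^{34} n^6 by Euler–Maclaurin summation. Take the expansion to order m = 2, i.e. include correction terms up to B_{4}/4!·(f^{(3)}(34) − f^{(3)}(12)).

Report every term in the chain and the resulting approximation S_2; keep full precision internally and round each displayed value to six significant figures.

∫_12^34 x^6 dx evaluates to 7.49822e+09.
Boundary: ½(f(12) + f(34)) = ½(2.98598e+06 + 1.54480e+09) = 7.73895e+08.
Running total after boundary: 8.27211e+09.
Order-1 term: 1/12 · (2.72613e+08 − 1.49299e+06) = 2.25933e+07.
Partial sum through k=1: 8.29471e+09.
Order-2 term: −1/720 · (4.71648e+06 − 207360) = -6262.67.

S_2 ≈ 8.29470e+09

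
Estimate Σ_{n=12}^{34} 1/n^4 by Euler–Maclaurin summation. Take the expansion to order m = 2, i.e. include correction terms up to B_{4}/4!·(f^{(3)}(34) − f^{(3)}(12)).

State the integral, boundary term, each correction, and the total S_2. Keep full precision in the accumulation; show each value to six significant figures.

The integral term ∫_12^34 1/x^4 dx = 0.000184420.
Boundary: ½(f(12) + f(34)) = ½(4.82253e-05 + 7.48315e-07) = 2.44868e-05.
Running total after boundary: 0.000208907.
Order-1 term: 1/12 · (-8.80370e-08 − (-1.60751e-05)) = 1.33226e-06.
After k=1: 0.000210239.
Order-2 term: −1/720 · (-2.28470e-09 − (-3.34898e-06)) = -4.64819e-09.

S_2 ≈ 0.000210235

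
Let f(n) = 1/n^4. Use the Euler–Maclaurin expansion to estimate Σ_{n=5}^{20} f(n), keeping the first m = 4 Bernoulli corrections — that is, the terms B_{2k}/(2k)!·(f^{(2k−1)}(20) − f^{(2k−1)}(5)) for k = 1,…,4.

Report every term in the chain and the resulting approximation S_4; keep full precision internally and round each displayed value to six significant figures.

S_4 ≈ 0.00353266

Integral: ∫_5^20 1/x^4 dx = 0.00262500.
Boundary: ½(f(5) + f(20)) = ½(0.00160000 + 6.25000e-06) = 0.000803125.
So far: 0.00342813.
k=1: B_{2}/(2)! × [f^{(1)}(20) − f^{(1)}(5)] = 1/12 × (-1.25000e-06 − (-0.00128000)) = 0.000106562.
After k=1: 0.00353469.
k=2: B_{4}/(4)! × [f^{(3)}(20) − f^{(3)}(5)] = −1/720 × (-9.37500e-08 − (-0.00153600)) = -2.13320e-06.
After k=2: 0.00353255.
k=3: B_{6}/(6)! × [f^{(5)}(20) − f^{(5)}(5)] = 1/30240 × (-1.31250e-08 − (-0.00344064)) = 1.13777e-07.
After k=3: 0.00353267.
k=4: B_{8}/(8)! × [f^{(7)}(20) − f^{(7)}(5)] = −1/1209600 × (-2.95313e-09 − (-0.0123863)) = -1.02400e-08.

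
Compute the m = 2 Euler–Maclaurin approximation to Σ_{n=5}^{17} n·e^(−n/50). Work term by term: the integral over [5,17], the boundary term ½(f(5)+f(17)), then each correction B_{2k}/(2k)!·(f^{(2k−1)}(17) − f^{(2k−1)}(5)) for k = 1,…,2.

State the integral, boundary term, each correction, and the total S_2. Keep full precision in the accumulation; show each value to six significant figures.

∫_5^17 x·e^(−x/50) dx evaluates to 103.872.
Endpoint term: (f(5) + f(17))/2 = (4.52419 + 12.1001)/2 = 8.31214.
Integral + boundary = 112.184.
k=1: B_{2}/(2)! × [f^{(1)}(17) − f^{(1)}(5)] = 1/12 × (0.469768 − 0.814354) = -0.0287154.
Running total after k=1: 112.156.
k=2: B_{4}/(4)! × [f^{(3)}(17) − f^{(3)}(5)] = −1/720 × (0.000757324 − 0.00104961) = 4.05955e-07.

S_2 ≈ 112.156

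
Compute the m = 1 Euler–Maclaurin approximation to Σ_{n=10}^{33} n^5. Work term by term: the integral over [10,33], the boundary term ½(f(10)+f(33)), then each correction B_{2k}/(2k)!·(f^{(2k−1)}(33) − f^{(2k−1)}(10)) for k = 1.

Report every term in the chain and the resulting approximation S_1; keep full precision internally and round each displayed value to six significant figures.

S_1 ≈ 2.35186e+08

∫_10^33 x^5 dx evaluates to 2.15078e+08.
Endpoint term: (f(10) + f(33))/2 = (100000 + 3.91354e+07)/2 = 1.96177e+07.
So far: 2.34696e+08.
k=1: B_{2}/(2)! × [f^{(1)}(33) − f^{(1)}(10)] = 1/12 × (5.92960e+06 − 50000.0) = 489967.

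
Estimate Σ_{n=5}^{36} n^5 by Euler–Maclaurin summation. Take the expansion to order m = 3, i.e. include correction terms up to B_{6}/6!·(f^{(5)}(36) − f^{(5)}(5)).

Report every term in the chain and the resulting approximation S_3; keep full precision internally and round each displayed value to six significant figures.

S_3 ≈ 3.93729e+08

The integral term ∫_5^36 x^5 dx = 3.62794e+08.
½[f(5) + f(36)] = ½[3125.00 + 6.04662e+07] = 3.02347e+07.
Running total after boundary: 3.93029e+08.
k=1: B_{2}/(2)! × [f^{(1)}(36) − f^{(1)}(5)] = 1/12 × (8.39808e+06 − 3125.00) = 699580.
After k=1: 3.93729e+08.
k=2: B_{4}/(4)! × [f^{(3)}(36) − f^{(3)}(5)] = −1/720 × (77760.0 − 1500.00) = -105.917.
After k=2: 3.93729e+08.
k=3: B_{6}/(6)! × [f^{(5)}(36) − f^{(5)}(5)] = 1/30240 × (120.000 − 120.000) = 0.00000.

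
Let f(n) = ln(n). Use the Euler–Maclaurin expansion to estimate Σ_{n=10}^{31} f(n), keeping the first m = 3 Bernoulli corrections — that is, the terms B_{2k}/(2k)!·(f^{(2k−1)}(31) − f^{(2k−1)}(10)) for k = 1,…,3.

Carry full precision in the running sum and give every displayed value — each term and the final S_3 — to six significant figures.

The integral term ∫_10^31 ln(x) dx = 62.4278.
½[f(10) + f(31)] = ½[2.30259 + 3.43399] = 2.86829.
Running total after boundary: 65.2960.
Order-1 term: 1/12 · (0.0322581 − 0.100000) = -0.00564516.
Running total after k=1: 65.2904.
Order-2 term: −1/720 · (6.71344e-05 − 0.00200000) = 2.68454e-06.
Running total after k=2: 65.2904.
Order-3 term: 1/30240 · (8.38306e-07 − 0.000240000) = -7.90879e-09.

S_3 ≈ 65.2904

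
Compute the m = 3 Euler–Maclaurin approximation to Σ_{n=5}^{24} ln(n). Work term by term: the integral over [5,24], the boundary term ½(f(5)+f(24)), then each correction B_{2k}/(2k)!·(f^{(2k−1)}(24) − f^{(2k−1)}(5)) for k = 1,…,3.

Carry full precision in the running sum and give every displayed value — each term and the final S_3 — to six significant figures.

S_3 ≈ 51.6067

∫_5^24 ln(x) dx evaluates to 49.2261.
Boundary: ½(f(5) + f(24)) = ½(1.60944 + 3.17805) = 2.39375.
So far: 51.6198.
k=1: B_{2}/(2)! × [f^{(1)}(24) − f^{(1)}(5)] = 1/12 × (0.0416667 − 0.200000) = -0.0131944.
Partial sum through k=1: 51.6067.
k=2: B_{4}/(4)! × [f^{(3)}(24) − f^{(3)}(5)] = −1/720 × (0.000144676 − 0.0160000) = 2.20213e-05.
Partial sum through k=2: 51.6067.
k=3: B_{6}/(6)! × [f^{(5)}(24) − f^{(5)}(5)] = 1/30240 × (3.01408e-06 − 0.00768000) = -2.53869e-07.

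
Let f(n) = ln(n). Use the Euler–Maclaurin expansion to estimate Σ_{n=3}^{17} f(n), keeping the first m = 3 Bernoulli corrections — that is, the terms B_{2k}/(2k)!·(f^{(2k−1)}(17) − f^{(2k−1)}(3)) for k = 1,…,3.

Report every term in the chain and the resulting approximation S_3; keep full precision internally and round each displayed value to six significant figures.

The integral term ∫_3^17 ln(x) dx = 30.8688.
Endpoint term: (f(3) + f(17))/2 = (1.09861 + 2.83321)/2 = 1.96591.
So far: 32.8347.
Order-1 term: 1/12 · (0.0588235 − 0.333333) = -0.0228758.
Running total after k=1: 32.8118.
Order-2 term: −1/720 · (0.000407083 − 0.0740741) = 0.000102315.
Running total after k=2: 32.8119.
Order-3 term: 1/30240 · (1.69031e-05 − 0.0987654) = -3.26549e-06.

S_3 ≈ 32.8119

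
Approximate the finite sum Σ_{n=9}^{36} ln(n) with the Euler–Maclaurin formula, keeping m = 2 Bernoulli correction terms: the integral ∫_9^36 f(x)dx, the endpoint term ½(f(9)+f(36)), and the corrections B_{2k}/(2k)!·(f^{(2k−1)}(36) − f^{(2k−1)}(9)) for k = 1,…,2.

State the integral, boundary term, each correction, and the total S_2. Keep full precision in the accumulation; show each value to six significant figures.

S_2 ≈ 85.1151

Integral: ∫_9^36 ln(x) dx = 82.2317.
Endpoint term: (f(9) + f(36))/2 = (2.19722 + 3.58352)/2 = 2.89037.
So far: 85.1220.
Correction k=1: B_{2}/2! · (f^{(1)}(36) − f^{(1)}(9)) = 1/12 · (0.0277778 − 0.111111) = -0.00694444.
After k=1: 85.1151.
Correction k=2: B_{4}/4! · (f^{(3)}(36) − f^{(3)}(9)) = −1/720 · (4.28669e-05 − 0.00274348) = 3.75086e-06.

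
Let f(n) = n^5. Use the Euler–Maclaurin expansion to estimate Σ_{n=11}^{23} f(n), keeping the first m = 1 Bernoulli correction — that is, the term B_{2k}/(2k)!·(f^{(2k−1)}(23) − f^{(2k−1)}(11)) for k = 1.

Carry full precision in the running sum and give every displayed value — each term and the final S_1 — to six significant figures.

The integral term ∫_11^23 x^5 dx = 2.43774e+07.
Boundary: ½(f(11) + f(23)) = ½(161051 + 6.43634e+06) = 3.29870e+06.
So far: 2.76761e+07.
Order-1 term: 1/12 · (1.39920e+06 − 73205.0) = 110500.

S_1 ≈ 2.77866e+07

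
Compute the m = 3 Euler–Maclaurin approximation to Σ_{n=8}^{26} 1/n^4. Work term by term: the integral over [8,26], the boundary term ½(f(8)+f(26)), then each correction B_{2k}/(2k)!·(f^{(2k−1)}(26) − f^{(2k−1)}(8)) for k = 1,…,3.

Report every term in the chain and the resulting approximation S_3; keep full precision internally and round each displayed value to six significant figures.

The integral term ∫_8^26 1/x^4 dx = 0.000632076.
Endpoint term: (f(8) + f(26))/2 = (0.000244141 + 2.18830e-06)/2 = 0.000123164.
Running total after boundary: 0.000755241.
Order-1 term: 1/12 · (-3.36661e-07 − (-0.000122070)) = 1.01445e-05.
After k=1: 0.000765385.
Order-2 term: −1/720 · (-1.49406e-08 − (-5.72205e-05)) = -7.94521e-08.
After k=2: 0.000765306.
Order-3 term: 1/30240 · (-1.23768e-09 − (-5.00679e-05)) = 1.65564e-09.

S_3 ≈ 0.000765308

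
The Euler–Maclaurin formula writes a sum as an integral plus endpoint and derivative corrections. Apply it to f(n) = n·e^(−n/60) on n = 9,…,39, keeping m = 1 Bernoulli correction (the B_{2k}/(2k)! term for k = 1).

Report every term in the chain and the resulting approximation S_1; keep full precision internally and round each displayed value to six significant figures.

∫_9^39 x·e^(−x/60) dx evaluates to 462.379.
Boundary: ½(f(9) + f(39)) = ½(7.74637 + 20.3598) = 14.0531.
So far: 476.432.
Correction k=1: B_{2}/2! · (f^{(1)}(39) − f^{(1)}(9)) = 1/12 · (0.182716 − 0.731602) = -0.0457405.

S_1 ≈ 476.386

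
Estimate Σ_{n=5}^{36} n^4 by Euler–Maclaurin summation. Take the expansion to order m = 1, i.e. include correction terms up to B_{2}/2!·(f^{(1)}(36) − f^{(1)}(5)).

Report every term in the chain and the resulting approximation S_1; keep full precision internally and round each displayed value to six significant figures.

S_1 ≈ 1.29482e+07

Integral: ∫_5^36 x^4 dx = 1.20926e+07.
Boundary: ½(f(5) + f(36)) = ½(625.000 + 1.67962e+06) = 840120.
Running total after boundary: 1.29327e+07.
Correction k=1: B_{2}/2! · (f^{(1)}(36) − f^{(1)}(5)) = 1/12 · (186624 − 500.000) = 15510.3.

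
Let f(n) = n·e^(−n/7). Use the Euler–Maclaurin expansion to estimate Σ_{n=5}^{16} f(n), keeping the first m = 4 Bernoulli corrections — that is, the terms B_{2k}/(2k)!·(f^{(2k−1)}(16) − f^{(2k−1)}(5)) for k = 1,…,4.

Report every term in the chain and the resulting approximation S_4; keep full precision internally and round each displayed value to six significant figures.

∫_5^16 x·e^(−x/7) dx evaluates to 24.7476.
½[f(5) + f(16)] = ½[2.44771 + 1.62722] = 2.03747.
Integral + boundary = 26.7850.
k=1: B_{2}/(2)! × [f^{(1)}(16) − f^{(1)}(5)] = 1/12 × (-0.130759 − 0.139869) = -0.0225523.
After k=1: 26.7625.
k=2: B_{4}/(4)! × [f^{(3)}(16) − f^{(3)}(5)] = −1/720 × (0.00148253 − 0.0228358) = 2.96573e-05.
After k=2: 26.7625.
k=3: B_{6}/(6)! × [f^{(5)}(16) − f^{(5)}(5)] = 1/30240 × (0.000114972 − 0.000873817) = -2.50941e-08.
After k=3: 26.7625.
k=4: B_{8}/(8)! × [f^{(7)}(16) − f^{(7)}(5)] = −1/1209600 × (4.07525e-06 − 2.61551e-05) = 1.82538e-11.

S_4 ≈ 26.7625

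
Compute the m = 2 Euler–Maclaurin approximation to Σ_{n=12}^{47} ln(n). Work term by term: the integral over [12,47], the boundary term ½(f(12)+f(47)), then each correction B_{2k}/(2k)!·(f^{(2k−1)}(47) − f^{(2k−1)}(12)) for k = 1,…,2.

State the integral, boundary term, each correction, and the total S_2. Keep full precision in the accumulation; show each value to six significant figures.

S_2 ≈ 119.300

Integral: ∫_12^47 ln(x) dx = 116.138.
Endpoint term: (f(12) + f(47))/2 = (2.48491 + 3.85015)/2 = 3.16753.
Running total after boundary: 119.306.
Order-1 term: 1/12 · (0.0212766 − 0.0833333) = -0.00517139.
Running total after k=1: 119.300.
Order-2 term: −1/720 · (1.92636e-05 − 0.00115741) = 1.58076e-06.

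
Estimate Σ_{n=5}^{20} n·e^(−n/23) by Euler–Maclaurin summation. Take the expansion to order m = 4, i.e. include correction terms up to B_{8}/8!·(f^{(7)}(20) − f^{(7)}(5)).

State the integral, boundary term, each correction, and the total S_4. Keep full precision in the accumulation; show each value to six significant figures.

The integral term ∫_5^20 x·e^(−x/23) dx = 103.649.
Endpoint term: (f(5) + f(20))/2 = (4.02308 + 8.38267)/2 = 6.20288.
Integral + boundary = 109.852.
k=1: B_{2}/(2)! × [f^{(1)}(20) − f^{(1)}(5)] = 1/12 × (0.0546696 − 0.629699) = -0.0479191.
Running total after k=1: 109.804.
k=2: B_{4}/(4)! × [f^{(3)}(20) − f^{(3)}(5)] = −1/720 × (0.00168797 − 0.00423238) = 3.53390e-06.
Running total after k=2: 109.804.
k=3: B_{6}/(6)! × [f^{(5)}(20) − f^{(5)}(5)] = 1/30240 × (6.18639e-06 − 1.37512e-05) = -2.50160e-10.
Running total after k=3: 109.804.
k=4: B_{8}/(8)! × [f^{(7)}(20) − f^{(7)}(5)] = −1/1209600 × (1.73571e-08 − 3.68653e-08) = 1.61278e-14.

S_4 ≈ 109.804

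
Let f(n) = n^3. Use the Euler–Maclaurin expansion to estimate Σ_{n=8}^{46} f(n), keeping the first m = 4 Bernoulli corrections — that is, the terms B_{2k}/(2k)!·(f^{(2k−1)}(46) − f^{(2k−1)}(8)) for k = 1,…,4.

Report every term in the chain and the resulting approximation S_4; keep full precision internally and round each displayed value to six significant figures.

S_4 ≈ 1.16778e+06

∫_8^46 x^3 dx evaluates to 1.11834e+06.
½[f(8) + f(46)] = ½[512.000 + 97336.0] = 48924.0.
So far: 1.16726e+06.
Correction k=1: B_{2}/2! · (f^{(1)}(46) − f^{(1)}(8)) = 1/12 · (6348.00 − 192.000) = 513.000.
After k=1: 1.16778e+06.
Correction k=2: B_{4}/4! · (f^{(3)}(46) − f^{(3)}(8)) = −1/720 · (6.00000 − 6.00000) = 0.00000.
After k=2: 1.16778e+06.
Correction k=3: B_{6}/6! · (f^{(5)}(46) − f^{(5)}(8)) = 1/30240 · (0.00000 − 0.00000) = 0.00000.
After k=3: 1.16778e+06.
Correction k=4: B_{8}/8! · (f^{(7)}(46) − f^{(7)}(8)) = −1/1209600 · (0.00000 − 0.00000) = 0.00000.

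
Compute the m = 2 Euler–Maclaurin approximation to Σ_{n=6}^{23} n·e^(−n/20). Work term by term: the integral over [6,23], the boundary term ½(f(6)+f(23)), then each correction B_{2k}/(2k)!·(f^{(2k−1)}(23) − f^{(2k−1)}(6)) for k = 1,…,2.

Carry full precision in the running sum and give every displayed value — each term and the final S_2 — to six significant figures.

The integral term ∫_6^23 x·e^(−x/20) dx = 112.918.
½[f(6) + f(23)] = ½[4.44491 + 7.28265] = 5.86378.
Integral + boundary = 118.782.
k=1: B_{2}/(2)! × [f^{(1)}(23) − f^{(1)}(6)] = 1/12 × (-0.0474955 − 0.518573) = -0.0471724.
Partial sum through k=1: 118.734.
k=2: B_{4}/(4)! × [f^{(3)}(23) − f^{(3)}(6)] = −1/720 × (0.00146445 − 0.00500052) = 4.91122e-06.

S_2 ≈ 118.734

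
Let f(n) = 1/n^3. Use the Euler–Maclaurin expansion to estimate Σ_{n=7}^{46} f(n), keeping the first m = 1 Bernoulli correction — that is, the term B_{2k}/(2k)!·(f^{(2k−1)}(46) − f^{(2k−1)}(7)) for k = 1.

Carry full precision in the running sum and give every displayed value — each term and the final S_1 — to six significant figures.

Integral: ∫_7^46 1/x^3 dx = 0.00996779.
½[f(7) + f(46)] = ½[0.00291545 + 1.02737e-05] = 0.00146286.
Integral + boundary = 0.0114306.
Correction k=1: B_{2}/2! · (f^{(1)}(46) − f^{(1)}(7)) = 1/12 · (-6.70023e-07 − (-0.00124948)) = 0.000104067.

S_1 ≈ 0.0115347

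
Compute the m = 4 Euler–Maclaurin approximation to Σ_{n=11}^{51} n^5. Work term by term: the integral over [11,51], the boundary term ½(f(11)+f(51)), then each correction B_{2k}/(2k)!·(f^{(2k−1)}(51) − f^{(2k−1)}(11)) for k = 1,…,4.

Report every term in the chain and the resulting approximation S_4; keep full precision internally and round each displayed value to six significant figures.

Integral: ∫_11^51 x^5 dx = 2.93242e+09.
½[f(11) + f(51)] = ½[161051 + 3.45025e+08] = 1.72593e+08.
Integral + boundary = 3.10501e+09.
Correction k=1: B_{2}/2! · (f^{(1)}(51) − f^{(1)}(11)) = 1/12 · (3.38260e+07 − 73205.0) = 2.81273e+06.
After k=1: 3.10783e+09.
Correction k=2: B_{4}/4! · (f^{(3)}(51) − f^{(3)}(11)) = −1/720 · (156060 − 7260.00) = -206.667.
After k=2: 3.10783e+09.
Correction k=3: B_{6}/6! · (f^{(5)}(51) − f^{(5)}(11)) = 1/30240 · (120.000 − 120.000) = 0.00000.
After k=3: 3.10783e+09.
Correction k=4: B_{8}/8! · (f^{(7)}(51) − f^{(7)}(11)) = −1/1209600 · (0.00000 − 0.00000) = 0.00000.

S_4 ≈ 3.10783e+09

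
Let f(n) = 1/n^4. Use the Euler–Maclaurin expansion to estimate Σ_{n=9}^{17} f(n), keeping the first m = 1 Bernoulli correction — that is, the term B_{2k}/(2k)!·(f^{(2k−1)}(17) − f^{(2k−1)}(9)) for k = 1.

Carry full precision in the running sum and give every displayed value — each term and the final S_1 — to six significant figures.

S_1 ≈ 0.000477005

∫_9^17 1/x^4 dx evaluates to 0.000389400.
½[f(9) + f(17)] = ½[0.000152416 + 1.19730e-05] = 8.21944e-05.
So far: 0.000471595.
k=1: B_{2}/(2)! × [f^{(1)}(17) − f^{(1)}(9)] = 1/12 × (-2.81719e-06 − (-6.77404e-05)) = 5.41026e-06.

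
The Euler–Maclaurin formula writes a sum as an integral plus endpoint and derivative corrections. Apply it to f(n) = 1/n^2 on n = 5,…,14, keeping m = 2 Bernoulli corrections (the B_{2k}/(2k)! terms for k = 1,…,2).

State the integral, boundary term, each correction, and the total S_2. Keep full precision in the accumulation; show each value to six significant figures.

The integral term ∫_5^14 1/x^2 dx = 0.128571.
Endpoint term: (f(5) + f(14))/2 = (0.0400000 + 0.00510204)/2 = 0.0225510.
Running total after boundary: 0.151122.
k=1: B_{2}/(2)! × [f^{(1)}(14) − f^{(1)}(5)] = 1/12 × (-0.000728863 − (-0.0160000)) = 0.00127259.
Running total after k=1: 0.152395.
k=2: B_{4}/(4)! × [f^{(3)}(14) − f^{(3)}(5)] = −1/720 × (-4.46243e-05 − (-0.00768000)) = -1.06047e-05.

S_2 ≈ 0.152384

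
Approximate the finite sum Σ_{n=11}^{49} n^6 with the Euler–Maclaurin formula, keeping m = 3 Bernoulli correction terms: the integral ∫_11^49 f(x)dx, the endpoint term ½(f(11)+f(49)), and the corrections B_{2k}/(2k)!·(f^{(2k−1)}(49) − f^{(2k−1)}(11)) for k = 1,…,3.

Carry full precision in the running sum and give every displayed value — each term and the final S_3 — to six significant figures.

Integral: ∫_11^49 x^6 dx = 9.68862e+10.
½[f(11) + f(49)] = ½[1.77156e+06 + 1.38413e+10] = 6.92153e+09.
So far: 1.03808e+11.
Correction k=1: B_{2}/2! · (f^{(1)}(49) − f^{(1)}(11)) = 1/12 · (1.69485e+09 − 966306) = 1.41157e+08.
Partial sum through k=1: 1.03949e+11.
Correction k=2: B_{4}/4! · (f^{(3)}(49) − f^{(3)}(11)) = −1/720 · (1.41179e+07 − 159720) = -19386.3.
Partial sum through k=2: 1.03949e+11.
Correction k=3: B_{6}/6! · (f^{(5)}(49) − f^{(5)}(11)) = 1/30240 · (35280.0 − 7920.00) = 0.904762.

S_3 ≈ 1.03949e+11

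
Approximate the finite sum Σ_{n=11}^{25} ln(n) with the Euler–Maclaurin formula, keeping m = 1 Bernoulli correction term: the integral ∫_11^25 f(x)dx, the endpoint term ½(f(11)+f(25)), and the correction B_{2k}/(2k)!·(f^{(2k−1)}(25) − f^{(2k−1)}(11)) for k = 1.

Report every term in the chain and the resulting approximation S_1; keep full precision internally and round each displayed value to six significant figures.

S_1 ≈ 42.8992

The integral term ∫_11^25 ln(x) dx = 40.0950.
Endpoint term: (f(11) + f(25))/2 = (2.39790 + 3.21888)/2 = 2.80839.
Running total after boundary: 42.9034.
k=1: B_{2}/(2)! × [f^{(1)}(25) − f^{(1)}(11)] = 1/12 × (0.0400000 − 0.0909091) = -0.00424242.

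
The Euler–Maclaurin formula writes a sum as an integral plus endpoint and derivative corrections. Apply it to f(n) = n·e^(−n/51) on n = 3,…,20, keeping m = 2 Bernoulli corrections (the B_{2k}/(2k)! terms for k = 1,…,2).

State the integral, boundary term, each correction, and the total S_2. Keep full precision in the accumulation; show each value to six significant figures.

S_2 ≈ 158.462

Integral: ∫_3^20 x·e^(−x/51) dx = 150.332.
Boundary: ½(f(3) + f(20)) = ½(2.82862 + 13.5120) = 8.17029.
Running total after boundary: 158.502.
k=1: B_{2}/(2)! × [f^{(1)}(20) − f^{(1)}(3)] = 1/12 × (0.410658 − 0.887410) = -0.0397294.
Running total after k=1: 158.462.
k=2: B_{4}/(4)! × [f^{(3)}(20) − f^{(3)}(3)] = −1/720 × (0.000677376 − 0.00106619) = 5.40018e-07.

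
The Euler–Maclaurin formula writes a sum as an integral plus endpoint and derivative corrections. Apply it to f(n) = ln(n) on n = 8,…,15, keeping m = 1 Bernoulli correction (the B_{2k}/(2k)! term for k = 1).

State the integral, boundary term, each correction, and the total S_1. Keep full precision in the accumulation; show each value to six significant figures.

Integral: ∫_8^15 ln(x) dx = 16.9852.
Boundary: ½(f(8) + f(15)) = ½(2.07944 + 2.70805) = 2.39375.
So far: 19.3790.
k=1: B_{2}/(2)! × [f^{(1)}(15) − f^{(1)}(8)] = 1/12 × (0.0666667 − 0.125000) = -0.00486111.

S_1 ≈ 19.3741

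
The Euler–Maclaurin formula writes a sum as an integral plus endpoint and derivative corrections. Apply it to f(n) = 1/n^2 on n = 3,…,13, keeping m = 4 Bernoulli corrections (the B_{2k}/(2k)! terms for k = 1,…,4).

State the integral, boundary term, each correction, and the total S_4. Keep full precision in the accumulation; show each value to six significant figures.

S_4 ≈ 0.320893

∫_3^13 1/x^2 dx evaluates to 0.256410.
Boundary: ½(f(3) + f(13)) = ½(0.111111 + 0.00591716) = 0.0585141.
So far: 0.314924.
k=1: B_{2}/(2)! × [f^{(1)}(13) − f^{(1)}(3)] = 1/12 × (-0.000910332 − (-0.0740741)) = 0.00609698.
After k=1: 0.321021.
k=2: B_{4}/(4)! × [f^{(3)}(13) − f^{(3)}(3)] = −1/720 × (-6.46390e-05 − (-0.0987654)) = -0.000137084.
After k=2: 0.320884.
k=3: B_{6}/(6)! × [f^{(5)}(13) − f^{(5)}(3)] = 1/30240 × (-1.14744e-05 − (-0.329218)) = 1.08865e-05.
After k=3: 0.320895.
k=4: B_{8}/(8)! × [f^{(7)}(13) − f^{(7)}(3)] = −1/1209600 × (-3.80216e-06 − (-2.04847)) = -1.69351e-06.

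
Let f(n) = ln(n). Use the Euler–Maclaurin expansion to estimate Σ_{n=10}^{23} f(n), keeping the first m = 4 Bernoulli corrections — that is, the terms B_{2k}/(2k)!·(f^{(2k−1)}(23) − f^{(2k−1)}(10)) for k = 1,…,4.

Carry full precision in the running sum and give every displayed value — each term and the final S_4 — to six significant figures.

Integral: ∫_10^23 ln(x) dx = 36.0905.
½[f(10) + f(23)] = ½[2.30259 + 3.13549] = 2.71904.
So far: 38.8096.
Correction k=1: B_{2}/2! · (f^{(1)}(23) − f^{(1)}(10)) = 1/12 · (0.0434783 − 0.100000) = -0.00471014.
Running total after k=1: 38.8048.
Correction k=2: B_{4}/4! · (f^{(3)}(23) − f^{(3)}(10)) = −1/720 · (0.000164379 − 0.00200000) = 2.54947e-06.
Running total after k=2: 38.8048.
Correction k=3: B_{6}/6! · (f^{(5)}(23) − f^{(5)}(10)) = 1/30240 · (3.72883e-06 − 0.000240000) = -7.81320e-09.
Running total after k=3: 38.8048.
Correction k=4: B_{8}/8! · (f^{(7)}(23) − f^{(7)}(10)) = −1/1209600 · (2.11465e-07 − 7.20000e-05) = 5.93490e-11.

S_4 ≈ 38.8048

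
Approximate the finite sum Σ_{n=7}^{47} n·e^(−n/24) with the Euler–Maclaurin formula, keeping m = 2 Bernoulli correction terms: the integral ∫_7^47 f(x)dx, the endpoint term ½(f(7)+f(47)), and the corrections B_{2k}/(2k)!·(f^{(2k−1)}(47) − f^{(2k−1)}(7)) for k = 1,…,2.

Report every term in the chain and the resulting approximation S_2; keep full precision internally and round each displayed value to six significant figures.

S_2 ≈ 321.233

∫_7^47 x·e^(−x/24) dx evaluates to 315.358.
½[f(7) + f(47)] = ½[5.22912 + 6.63139] = 5.93026.
Running total after boundary: 321.288.
k=1: B_{2}/(2)! × [f^{(1)}(47) − f^{(1)}(7)] = 1/12 × (-0.135214 − 0.529137) = -0.0553627.
Partial sum through k=1: 321.233.
k=2: B_{4}/(4)! × [f^{(3)}(47) − f^{(3)}(7)] = −1/720 × (0.000255160 − 0.00351245) = 4.52402e-06.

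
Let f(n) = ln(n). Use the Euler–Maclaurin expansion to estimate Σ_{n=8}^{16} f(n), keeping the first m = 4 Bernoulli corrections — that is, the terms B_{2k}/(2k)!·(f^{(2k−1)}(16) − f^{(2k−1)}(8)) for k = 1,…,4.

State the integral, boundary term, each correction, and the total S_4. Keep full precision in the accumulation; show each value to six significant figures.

Integral: ∫_8^16 ln(x) dx = 19.7259.
Endpoint term: (f(8) + f(16))/2 = (2.07944 + 2.77259)/2 = 2.42602.
Integral + boundary = 22.1519.
Correction k=1: B_{2}/2! · (f^{(1)}(16) − f^{(1)}(8)) = 1/12 · (0.0625000 − 0.125000) = -0.00520833.
Partial sum through k=1: 22.1467.
Correction k=2: B_{4}/4! · (f^{(3)}(16) − f^{(3)}(8)) = −1/720 · (0.000488281 − 0.00390625) = 4.74718e-06.
Partial sum through k=2: 22.1467.
Correction k=3: B_{6}/6! · (f^{(5)}(16) − f^{(5)}(8)) = 1/30240 · (2.28882e-05 − 0.000732422) = -2.34634e-08.
Partial sum through k=3: 22.1467.
Correction k=4: B_{8}/8! · (f^{(7)}(16) − f^{(7)}(8)) = −1/1209600 · (2.68221e-06 − 0.000343323) = 2.81614e-10.

S_4 ≈ 22.1467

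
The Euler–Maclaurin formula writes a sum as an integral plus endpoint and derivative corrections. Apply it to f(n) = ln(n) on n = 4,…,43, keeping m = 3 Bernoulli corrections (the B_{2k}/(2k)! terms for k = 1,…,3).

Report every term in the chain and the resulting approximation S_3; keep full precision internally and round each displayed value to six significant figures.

Integral: ∫_4^43 ln(x) dx = 117.186.
Endpoint term: (f(4) + f(43))/2 = (1.38629 + 3.76120)/2 = 2.57375.
Integral + boundary = 119.760.
Correction k=1: B_{2}/2! · (f^{(1)}(43) − f^{(1)}(4)) = 1/12 · (0.0232558 − 0.250000) = -0.0188953.
Partial sum through k=1: 119.741.
Correction k=2: B_{4}/4! · (f^{(3)}(43) − f^{(3)}(4)) = −1/720 · (2.51550e-05 − 0.0312500) = 4.33678e-05.
Partial sum through k=2: 119.741.
Correction k=3: B_{6}/6! · (f^{(5)}(43) − f^{(5)}(4)) = 1/30240 · (1.63256e-07 − 0.0234375) = -7.75044e-07.

S_3 ≈ 119.741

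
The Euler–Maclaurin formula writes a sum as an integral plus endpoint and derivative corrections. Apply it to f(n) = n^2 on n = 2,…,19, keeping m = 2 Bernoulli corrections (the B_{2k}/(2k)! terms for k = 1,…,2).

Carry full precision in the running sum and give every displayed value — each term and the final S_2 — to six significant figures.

∫_2^19 x^2 dx evaluates to 2283.67.
Boundary: ½(f(2) + f(19)) = ½(4.00000 + 361.000) = 182.500.
Integral + boundary = 2466.17.
Order-1 term: 1/12 · (38.0000 − 4.00000) = 2.83333.
After k=1: 2469.00.
Order-2 term: −1/720 · (0.00000 − 0.00000) = 0.00000.

S_2 ≈ 2469.00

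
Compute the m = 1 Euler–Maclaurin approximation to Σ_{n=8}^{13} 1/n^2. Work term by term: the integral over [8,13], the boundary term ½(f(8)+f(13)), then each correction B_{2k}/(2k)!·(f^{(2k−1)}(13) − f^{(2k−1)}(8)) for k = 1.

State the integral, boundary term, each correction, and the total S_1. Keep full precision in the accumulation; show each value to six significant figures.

S_1 ≈ 0.0590977

∫_8^13 1/x^2 dx evaluates to 0.0480769.
½[f(8) + f(13)] = ½[0.0156250 + 0.00591716] = 0.0107711.
Integral + boundary = 0.0588480.
Correction k=1: B_{2}/2! · (f^{(1)}(13) − f^{(1)}(8)) = 1/12 · (-0.000910332 − (-0.00390625)) = 0.000249660.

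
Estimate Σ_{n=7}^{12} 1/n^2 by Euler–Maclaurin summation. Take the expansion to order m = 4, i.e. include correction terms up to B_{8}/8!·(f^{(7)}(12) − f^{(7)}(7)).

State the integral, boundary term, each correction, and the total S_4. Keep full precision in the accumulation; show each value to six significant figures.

Integral: ∫_7^12 1/x^2 dx = 0.0595238.
Boundary: ½(f(7) + f(12)) = ½(0.0204082 + 0.00694444) = 0.0136763.
So far: 0.0732001.
Correction k=1: B_{2}/2! · (f^{(1)}(12) − f^{(1)}(7)) = 1/12 · (-0.00115741 − (-0.00583090)) = 0.000389458.
After k=1: 0.0735896.
Correction k=2: B_{4}/4! · (f^{(3)}(12) − f^{(3)}(7)) = −1/720 · (-9.64506e-05 − (-0.00142798)) = -1.84934e-06.
After k=2: 0.0735877.
Correction k=3: B_{6}/6! · (f^{(5)}(12) − f^{(5)}(7)) = 1/30240 · (-2.00939e-05 − (-0.000874271)) = 2.82466e-08.
After k=3: 0.0735878.
Correction k=4: B_{8}/8! · (f^{(7)}(12) − f^{(7)}(7)) = −1/1209600 · (-7.81429e-06 − (-0.000999167)) = -8.19571e-10.

S_4 ≈ 0.0735877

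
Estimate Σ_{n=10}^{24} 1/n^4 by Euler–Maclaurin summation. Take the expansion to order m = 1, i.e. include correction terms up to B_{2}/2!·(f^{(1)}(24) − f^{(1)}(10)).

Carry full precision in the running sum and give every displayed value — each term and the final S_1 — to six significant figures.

S_1 ≈ 0.000364019

Integral: ∫_10^24 1/x^4 dx = 0.000309221.
Boundary: ½(f(10) + f(24)) = ½(0.000100000 + 3.01408e-06) = 5.15070e-05.
Integral + boundary = 0.000360728.
Correction k=1: B_{2}/2! · (f^{(1)}(24) − f^{(1)}(10)) = 1/12 · (-5.02347e-07 − (-4.00000e-05)) = 3.29147e-06.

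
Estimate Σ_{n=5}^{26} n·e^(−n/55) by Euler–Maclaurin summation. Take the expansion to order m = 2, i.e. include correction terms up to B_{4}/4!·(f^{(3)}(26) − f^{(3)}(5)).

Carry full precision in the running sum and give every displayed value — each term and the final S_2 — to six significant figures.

The integral term ∫_5^26 x·e^(−x/55) dx = 236.431.
Endpoint term: (f(5) + f(26))/2 = (4.56550 + 16.2058)/2 = 10.3857.
Running total after boundary: 246.816.
k=1: B_{2}/(2)! × [f^{(1)}(26) − f^{(1)}(5)] = 1/12 × (0.328649 − 0.830092) = -0.0417869.
Running total after k=1: 246.775.
k=2: B_{4}/(4)! × [f^{(3)}(26) − f^{(3)}(5)] = −1/720 × (0.000520744 − 0.000878113) = 4.96347e-07.

S_2 ≈ 246.775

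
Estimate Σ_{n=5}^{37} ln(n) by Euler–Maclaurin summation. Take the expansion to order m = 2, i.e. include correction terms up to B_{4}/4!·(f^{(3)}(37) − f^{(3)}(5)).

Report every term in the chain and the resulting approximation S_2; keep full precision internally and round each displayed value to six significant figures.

S_2 ≈ 96.1526

∫_5^37 ln(x) dx evaluates to 93.5568.
Boundary: ½(f(5) + f(37)) = ½(1.60944 + 3.61092) = 2.61018.
Running total after boundary: 96.1670.
Correction k=1: B_{2}/2! · (f^{(1)}(37) − f^{(1)}(5)) = 1/12 · (0.0270270 − 0.200000) = -0.0144144.
Running total after k=1: 96.1525.
Correction k=2: B_{4}/4! · (f^{(3)}(37) − f^{(3)}(5)) = −1/720 · (3.94843e-05 − 0.0160000) = 2.21674e-05.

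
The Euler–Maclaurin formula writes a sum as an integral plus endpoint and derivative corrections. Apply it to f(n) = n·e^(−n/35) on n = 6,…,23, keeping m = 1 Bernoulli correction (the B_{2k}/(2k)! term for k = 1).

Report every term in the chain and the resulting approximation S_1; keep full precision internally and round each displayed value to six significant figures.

The integral term ∫_6^23 x·e^(−x/35) dx = 156.721.
Endpoint term: (f(6) + f(23))/2 = (5.05476 + 11.9216)/2 = 8.48818.
Running total after boundary: 165.209.
Correction k=1: B_{2}/2! · (f^{(1)}(23) − f^{(1)}(6)) = 1/12 · (0.177713 − 0.698039) = -0.0433605.

S_1 ≈ 165.165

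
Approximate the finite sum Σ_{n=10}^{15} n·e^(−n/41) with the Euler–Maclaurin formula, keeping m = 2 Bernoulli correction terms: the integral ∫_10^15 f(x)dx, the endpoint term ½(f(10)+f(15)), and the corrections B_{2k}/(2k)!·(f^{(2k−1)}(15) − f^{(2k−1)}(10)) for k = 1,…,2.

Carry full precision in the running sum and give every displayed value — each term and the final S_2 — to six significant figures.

S_2 ≈ 55.0242

Integral: ∫_10^15 x·e^(−x/41) dx = 45.9170.
½[f(10) + f(15)] = ½[7.83564 + 10.4041] = 9.11985.
So far: 55.0369.
k=1: B_{2}/(2)! × [f^{(1)}(15) − f^{(1)}(10)] = 1/12 × (0.439847 − 0.592451) = -0.0127170.
After k=1: 55.0242.
k=2: B_{4}/(4)! × [f^{(3)}(15) − f^{(3)}(10)] = −1/720 × (0.00108689 − 0.00128470) = 2.74740e-07.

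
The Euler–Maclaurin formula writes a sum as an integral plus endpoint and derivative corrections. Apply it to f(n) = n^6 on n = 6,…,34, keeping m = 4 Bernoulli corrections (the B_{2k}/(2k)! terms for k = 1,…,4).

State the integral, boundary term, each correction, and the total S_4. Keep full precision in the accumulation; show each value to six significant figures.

S_4 ≈ 8.29843e+09

∫_6^34 x^6 dx evaluates to 7.50330e+09.
Boundary: ½(f(6) + f(34)) = ½(46656.0 + 1.54480e+09) = 7.72426e+08.
Integral + boundary = 8.27572e+09.
Correction k=1: B_{2}/2! · (f^{(1)}(34) − f^{(1)}(6)) = 1/12 · (2.72613e+08 − 46656.0) = 2.27138e+07.
Partial sum through k=1: 8.29844e+09.
Correction k=2: B_{4}/4! · (f^{(3)}(34) − f^{(3)}(6)) = −1/720 · (4.71648e+06 − 25920.0) = -6514.67.
Partial sum through k=2: 8.29843e+09.
Correction k=3: B_{6}/6! · (f^{(5)}(34) − f^{(5)}(6)) = 1/30240 · (24480.0 − 4320.00) = 0.666667.
Partial sum through k=3: 8.29843e+09.
Correction k=4: B_{8}/8! · (f^{(7)}(34) − f^{(7)}(6)) = −1/1209600 · (0.00000 − 0.00000) = 0.00000.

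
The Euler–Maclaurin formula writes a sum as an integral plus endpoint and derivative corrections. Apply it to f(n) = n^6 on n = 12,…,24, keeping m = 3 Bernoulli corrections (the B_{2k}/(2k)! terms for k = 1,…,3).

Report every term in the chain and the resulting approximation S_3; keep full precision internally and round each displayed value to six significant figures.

S_3 ≈ 7.50991e+08

Integral: ∫_12^24 x^6 dx = 6.50091e+08.
Endpoint term: (f(12) + f(24))/2 = (2.98598e+06 + 1.91103e+08)/2 = 9.70445e+07.
So far: 7.47136e+08.
Correction k=1: B_{2}/2! · (f^{(1)}(24) − f^{(1)}(12)) = 1/12 · (4.77757e+07 − 1.49299e+06) = 3.85690e+06.
Partial sum through k=1: 7.50993e+08.
Correction k=2: B_{4}/4! · (f^{(3)}(24) − f^{(3)}(12)) = −1/720 · (1.65888e+06 − 207360) = -2016.00.
Partial sum through k=2: 7.50991e+08.
Correction k=3: B_{6}/6! · (f^{(5)}(24) − f^{(5)}(12)) = 1/30240 · (17280.0 − 8640.00) = 0.285714.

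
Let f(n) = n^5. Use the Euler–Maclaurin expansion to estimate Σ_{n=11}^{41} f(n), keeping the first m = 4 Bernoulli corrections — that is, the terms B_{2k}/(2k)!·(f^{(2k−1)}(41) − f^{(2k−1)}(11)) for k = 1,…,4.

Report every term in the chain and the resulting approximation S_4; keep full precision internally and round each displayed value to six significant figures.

∫_11^41 x^5 dx evaluates to 7.91389e+08.
½[f(11) + f(41)] = ½[161051 + 1.15856e+08] = 5.80086e+07.
Integral + boundary = 8.49397e+08.
Correction k=1: B_{2}/2! · (f^{(1)}(41) − f^{(1)}(11)) = 1/12 · (1.41288e+07 − 73205.0) = 1.17130e+06.
Running total after k=1: 8.50569e+08.
Correction k=2: B_{4}/4! · (f^{(3)}(41) − f^{(3)}(11)) = −1/720 · (100860 − 7260.00) = -130.000.
Running total after k=2: 8.50569e+08.
Correction k=3: B_{6}/6! · (f^{(5)}(41) − f^{(5)}(11)) = 1/30240 · (120.000 − 120.000) = 0.00000.
Running total after k=3: 8.50569e+08.
Correction k=4: B_{8}/8! · (f^{(7)}(41) − f^{(7)}(11)) = −1/1209600 · (0.00000 − 0.00000) = 0.00000.

S_4 ≈ 8.50569e+08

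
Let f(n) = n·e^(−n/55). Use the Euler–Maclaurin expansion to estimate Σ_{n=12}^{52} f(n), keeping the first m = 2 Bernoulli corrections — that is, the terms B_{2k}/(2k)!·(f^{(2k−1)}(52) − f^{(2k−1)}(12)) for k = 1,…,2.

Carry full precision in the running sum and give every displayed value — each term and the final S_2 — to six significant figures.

∫_12^52 x·e^(−x/55) dx evaluates to 676.324.
Endpoint term: (f(12) + f(52))/2 = (9.64775 + 20.2022)/2 = 14.9250.
So far: 691.249.
Order-1 term: 1/12 · (0.0211911 − 0.628566) = -0.0506145.
Partial sum through k=1: 691.198.
Order-2 term: −1/720 · (0.000263867 − 0.000739347) = 6.60389e-07.

S_2 ≈ 691.198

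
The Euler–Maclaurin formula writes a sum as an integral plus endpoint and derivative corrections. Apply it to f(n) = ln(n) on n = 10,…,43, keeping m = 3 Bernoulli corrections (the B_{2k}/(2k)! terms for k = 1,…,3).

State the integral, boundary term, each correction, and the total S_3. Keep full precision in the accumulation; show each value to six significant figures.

S_3 ≈ 108.731

∫_10^43 ln(x) dx evaluates to 105.706.
Endpoint term: (f(10) + f(43))/2 = (2.30259 + 3.76120)/2 = 3.03189.
So far: 108.738.
k=1: B_{2}/(2)! × [f^{(1)}(43) − f^{(1)}(10)] = 1/12 × (0.0232558 − 0.100000) = -0.00639535.
Partial sum through k=1: 108.731.
k=2: B_{4}/(4)! × [f^{(3)}(43) − f^{(3)}(10)] = −1/720 × (2.51550e-05 − 0.00200000) = 2.74284e-06.
Partial sum through k=2: 108.731.
k=3: B_{6}/(6)! × [f^{(5)}(43) − f^{(5)}(10)] = 1/30240 × (1.63256e-07 − 0.000240000) = -7.93111e-09.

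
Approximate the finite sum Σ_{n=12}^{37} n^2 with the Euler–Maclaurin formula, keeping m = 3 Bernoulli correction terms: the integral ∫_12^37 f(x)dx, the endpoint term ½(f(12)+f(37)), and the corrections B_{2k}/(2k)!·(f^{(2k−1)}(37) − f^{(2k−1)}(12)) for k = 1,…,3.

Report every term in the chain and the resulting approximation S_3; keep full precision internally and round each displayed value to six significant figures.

S_3 ≈ 17069.0

The integral term ∫_12^37 x^2 dx = 16308.3.
Endpoint term: (f(12) + f(37))/2 = (144.000 + 1369.00)/2 = 756.500.
Running total after boundary: 17064.8.
k=1: B_{2}/(2)! × [f^{(1)}(37) − f^{(1)}(12)] = 1/12 × (74.0000 − 24.0000) = 4.16667.
Running total after k=1: 17069.0.
k=2: B_{4}/(4)! × [f^{(3)}(37) − f^{(3)}(12)] = −1/720 × (0.00000 − 0.00000) = 0.00000.
Running total after k=2: 17069.0.
k=3: B_{6}/(6)! × [f^{(5)}(37) − f^{(5)}(12)] = 1/30240 × (0.00000 − 0.00000) = 0.00000.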